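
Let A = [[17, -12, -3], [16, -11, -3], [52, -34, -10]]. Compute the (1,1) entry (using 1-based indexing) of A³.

Characteristic polynomial: μ^3 + 4μ^2 - μ - 4 = (μ - 1)(μ + 1)(μ + 4), so the eigenvalues are -4, -1, 1.
μ=-1: eigenvector (1, 1, 2).
μ=1: eigenvector (3, 2, 8).
μ=-4: eigenvector (1, 1, 3).
P = [[1, 3, 1], [1, 2, 1], [2, 8, 3]], D = diag(-1, 1, -4), P⁻¹ = [[2, 1, -1], [1, -1, 0], [-4, 2, 1]].
A³ = P·diag(-1, 1, -64)·P⁻¹ = [[257, -132, -63], [256, -131, -63], [772, -394, -190]].
The requested entry is 257.

257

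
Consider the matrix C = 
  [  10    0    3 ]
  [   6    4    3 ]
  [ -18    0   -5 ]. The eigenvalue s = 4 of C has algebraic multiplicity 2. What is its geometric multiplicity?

C − 4I = [[6, 0, 3], [6, 0, 3], [-18, 0, -9]].
This matrix has rank 1, so its null space has dimension 3 − 1 = 2.

2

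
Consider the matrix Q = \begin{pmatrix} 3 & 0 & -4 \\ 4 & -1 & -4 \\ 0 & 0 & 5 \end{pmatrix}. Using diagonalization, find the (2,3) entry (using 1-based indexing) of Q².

-32

Characteristic polynomial: μ^3 - 7μ^2 + 7μ + 15 = (μ - 5)(μ - 3)(μ + 1), so the eigenvalues are -1, 3, 5.
μ=3: eigenvector (1, 1, 0).
μ=5: eigenvector (-2, -2, 1).
μ=-1: eigenvector (0, 1, 0).
P = [[1, -2, 0], [1, -2, 1], [0, 1, 0]], D = diag(3, 5, -1), P⁻¹ = [[1, 0, 2], [0, 0, 1], [-1, 1, 0]].
Q² = P·diag(9, 25, 1)·P⁻¹ = [[9, 0, -32], [8, 1, -32], [0, 0, 25]].
The requested entry is -32.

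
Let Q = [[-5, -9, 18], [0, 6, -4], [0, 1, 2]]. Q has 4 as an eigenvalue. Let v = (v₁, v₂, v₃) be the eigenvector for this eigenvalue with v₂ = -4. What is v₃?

Q − 4I = [[-9, -9, 18], [0, 2, -4], [0, 1, -2]].
Solving (Q − 4I)v = 0 gives the eigenspace spanned by (0, -4, -2).
With v₂ = -4, v = (0, -4, -2), so v₃ = -2.

-2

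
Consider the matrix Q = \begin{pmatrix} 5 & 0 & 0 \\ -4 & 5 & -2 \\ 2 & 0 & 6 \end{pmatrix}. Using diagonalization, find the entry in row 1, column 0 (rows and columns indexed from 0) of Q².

Characteristic polynomial: s^3 - 16s^2 + 85s - 150 = (s - 6)(s - 5)^2, so the eigenvalues are 5, 5, 6.
s=5: eigenvector (1, 1, -2).
s=6: eigenvector (0, -2, 1).
s=5: eigenvector (-1, 0, 2).
P = [[1, 0, -1], [1, -2, 0], [-2, 1, 2]], D = diag(5, 6, 5), P⁻¹ = [[4, 1, 2], [2, 0, 1], [3, 1, 2]].
Q² = P·diag(25, 36, 25)·P⁻¹ = [[25, 0, 0], [-44, 25, -22], [22, 0, 36]].
The requested entry is -44.

-44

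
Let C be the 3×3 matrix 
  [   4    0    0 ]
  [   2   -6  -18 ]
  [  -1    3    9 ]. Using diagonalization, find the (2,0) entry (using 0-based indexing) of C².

Characteristic polynomial: t^3 - 7t^2 + 12t = t(t - 4)(t - 3), so the eigenvalues are 0, 3, 4.
t=4: eigenvector (1, 2, -1).
t=3: eigenvector (0, -2, 1).
t=0: eigenvector (0, 3, -1).
P = [[1, 0, 0], [2, -2, 3], [-1, 1, -1]], D = diag(4, 3, 0), P⁻¹ = [[1, 0, 0], [1, 1, 3], [0, 1, 2]].
C² = P·diag(16, 9, 0)·P⁻¹ = [[16, 0, 0], [14, -18, -54], [-7, 9, 27]].
The requested entry is -7.

-7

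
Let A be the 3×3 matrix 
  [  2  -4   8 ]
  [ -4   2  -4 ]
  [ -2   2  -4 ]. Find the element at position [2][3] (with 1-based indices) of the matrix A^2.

Characteristic polynomial: t^3 - 4t = t(t - 2)(t + 2), so the eigenvalues are -2, 0, 2.
t=2: eigenvector (1, -2, -1).
t=0: eigenvector (0, 2, 1).
t=-2: eigenvector (1, 1, 0).
P = [[1, 0, 1], [-2, 2, 1], [-1, 1, 0]], D = diag(2, 0, -2), P⁻¹ = [[1, -1, 2], [1, -1, 3], [0, 1, -2]].
A² = P·diag(4, 0, 4)·P⁻¹ = [[4, 0, 0], [-8, 12, -24], [-4, 4, -8]].
The requested entry is -24.

-24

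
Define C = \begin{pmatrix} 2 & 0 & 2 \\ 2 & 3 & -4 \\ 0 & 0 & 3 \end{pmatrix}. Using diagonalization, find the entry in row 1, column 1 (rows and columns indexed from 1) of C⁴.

Characteristic polynomial: r^3 - 8r^2 + 21r - 18 = (r - 3)^2(r - 2), so the eigenvalues are 2, 3, 3.
r=2: eigenvector (1, -2, 0).
r=3: eigenvector (4, -3, 2).
r=3: eigenvector (2, -2, 1).
P = [[1, 4, 2], [-2, -3, -2], [0, 2, 1]], D = diag(2, 3, 3), P⁻¹ = [[1, 0, -2], [2, 1, -2], [-4, -2, 5]].
C⁴ = P·diag(16, 81, 81)·P⁻¹ = [[16, 0, 130], [130, 81, -260], [0, 0, 81]].
The requested entry is 16.

16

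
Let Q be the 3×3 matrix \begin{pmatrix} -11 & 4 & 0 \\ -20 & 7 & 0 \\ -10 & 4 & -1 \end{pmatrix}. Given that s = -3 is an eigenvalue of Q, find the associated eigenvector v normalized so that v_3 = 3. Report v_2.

Q + 3I = [[-8, 4, 0], [-20, 10, 0], [-10, 4, 2]].
Solving (Q + 3I)v = 0 gives the eigenspace spanned by (3, 6, 3).
With v_3 = 3, v = (3, 6, 3), so v_2 = 6.

6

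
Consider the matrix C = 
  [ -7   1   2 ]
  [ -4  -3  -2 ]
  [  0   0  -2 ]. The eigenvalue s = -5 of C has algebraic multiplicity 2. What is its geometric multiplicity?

C + 5I = [[-2, 1, 2], [-4, 2, -2], [0, 0, 3]].
This matrix has rank 2, so its null space has dimension 3 − 2 = 1.

1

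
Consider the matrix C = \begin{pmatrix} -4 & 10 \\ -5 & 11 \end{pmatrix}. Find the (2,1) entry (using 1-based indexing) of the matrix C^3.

-215

Characteristic polynomial: s^2 - 7s + 6 = (s - 6)(s - 1), so the eigenvalues are 1, 6.
s=1: eigenvector (2, 1).
s=6: eigenvector (-1, -1).
P = [[2, -1], [1, -1]], D = diag(1, 6), P⁻¹ = [[1, -1], [1, -2]].
C³ = P·diag(1, 216)·P⁻¹ = [[-214, 430], [-215, 431]].
The requested entry is -215.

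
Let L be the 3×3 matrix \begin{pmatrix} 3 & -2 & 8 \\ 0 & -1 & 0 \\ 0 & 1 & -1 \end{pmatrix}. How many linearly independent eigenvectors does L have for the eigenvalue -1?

1

L + 1I = [[4, -2, 8], [0, 0, 0], [0, 1, 0]].
This matrix has rank 2, so its null space has dimension 3 − 2 = 1.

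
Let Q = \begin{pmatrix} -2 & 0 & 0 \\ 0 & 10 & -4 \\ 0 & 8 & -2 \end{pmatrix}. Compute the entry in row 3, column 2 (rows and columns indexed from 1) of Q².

64

Characteristic polynomial: μ^3 - 6μ^2 - 4μ + 24 = (μ - 6)(μ - 2)(μ + 2), so the eigenvalues are -2, 2, 6.
μ=-2: eigenvector (1, 0, 0).
μ=6: eigenvector (0, 1, 1).
μ=2: eigenvector (0, -1, -2).
P = [[1, 0, 0], [0, 1, -1], [0, 1, -2]], D = diag(-2, 6, 2), P⁻¹ = [[1, 0, 0], [0, 2, -1], [0, 1, -1]].
Q² = P·diag(4, 36, 4)·P⁻¹ = [[4, 0, 0], [0, 68, -32], [0, 64, -28]].
The requested entry is 64.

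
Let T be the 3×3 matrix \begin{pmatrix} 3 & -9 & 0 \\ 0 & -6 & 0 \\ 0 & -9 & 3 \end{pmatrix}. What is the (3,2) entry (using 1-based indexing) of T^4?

1215

Characteristic polynomial: μ^3 - 27μ + 54 = (μ - 3)^2(μ + 6), so the eigenvalues are -6, 3, 3.
μ=3: eigenvector (1, 0, 0).
μ=3: eigenvector (0, 0, -1).
μ=-6: eigenvector (1, 1, 1).
P = [[1, 0, 1], [0, 0, 1], [0, -1, 1]], D = diag(3, 3, -6), P⁻¹ = [[1, -1, 0], [0, 1, -1], [0, 1, 0]].
T⁴ = P·diag(81, 81, 1296)·P⁻¹ = [[81, 1215, 0], [0, 1296, 0], [0, 1215, 81]].
The requested entry is 1215.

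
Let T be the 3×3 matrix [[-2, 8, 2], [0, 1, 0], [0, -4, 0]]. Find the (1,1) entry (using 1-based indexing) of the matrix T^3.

Characteristic polynomial: μ^3 + μ^2 - 2μ = μ(μ - 1)(μ + 2), so the eigenvalues are -2, 0, 1.
μ=-2: eigenvector (1, 0, 0).
μ=1: eigenvector (0, 1, -4).
μ=0: eigenvector (1, 0, 1).
P = [[1, 0, 1], [0, 1, 0], [0, -4, 1]], D = diag(-2, 1, 0), P⁻¹ = [[1, -4, -1], [0, 1, 0], [0, 4, 1]].
T³ = P·diag(-8, 1, 0)·P⁻¹ = [[-8, 32, 8], [0, 1, 0], [0, -4, 0]].
The requested entry is -8.

-8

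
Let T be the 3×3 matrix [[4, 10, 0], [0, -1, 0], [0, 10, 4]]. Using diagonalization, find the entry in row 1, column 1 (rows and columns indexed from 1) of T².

Characteristic polynomial: s^3 - 7s^2 + 8s + 16 = (s - 4)^2(s + 1), so the eigenvalues are -1, 4, 4.
s=4: eigenvector (1, 0, 0).
s=-1: eigenvector (-2, 1, -2).
s=4: eigenvector (1, 0, 1).
P = [[1, -2, 1], [0, 1, 0], [0, -2, 1]], D = diag(4, -1, 4), P⁻¹ = [[1, 0, -1], [0, 1, 0], [0, 2, 1]].
T² = P·diag(16, 1, 16)·P⁻¹ = [[16, 30, 0], [0, 1, 0], [0, 30, 16]].
The requested entry is 16.

16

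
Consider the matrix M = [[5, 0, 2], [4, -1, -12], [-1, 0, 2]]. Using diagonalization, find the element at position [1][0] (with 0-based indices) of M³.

Characteristic polynomial: μ^3 - 6μ^2 + 5μ + 12 = (μ - 4)(μ - 3)(μ + 1), so the eigenvalues are -1, 3, 4.
μ=4: eigenvector (2, 4, -1).
μ=-1: eigenvector (0, 1, 0).
μ=3: eigenvector (-1, -4, 1).
P = [[2, 0, -1], [4, 1, -4], [-1, 0, 1]], D = diag(4, -1, 3), P⁻¹ = [[1, 0, 1], [0, 1, 4], [1, 0, 2]].
M³ = P·diag(64, -1, 27)·P⁻¹ = [[101, 0, 74], [148, -1, 36], [-37, 0, -10]].
The requested entry is 148.

148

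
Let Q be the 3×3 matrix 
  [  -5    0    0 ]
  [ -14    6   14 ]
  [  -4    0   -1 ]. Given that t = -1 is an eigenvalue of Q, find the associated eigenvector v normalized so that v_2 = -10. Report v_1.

0

Q + 1I = [[-4, 0, 0], [-14, 7, 14], [-4, 0, 0]].
Solving (Q + 1I)v = 0 gives the eigenspace spanned by (0, -10, 5).
With v_2 = -10, v = (0, -10, 5), so v_1 = 0.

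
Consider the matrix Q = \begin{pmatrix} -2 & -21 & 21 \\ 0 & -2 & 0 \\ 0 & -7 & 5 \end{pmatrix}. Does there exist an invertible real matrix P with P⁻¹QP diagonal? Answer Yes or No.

Yes

Characteristic polynomial: p(s) = s^3 - s^2 - 16s - 20 = (s - 5)(s + 2)^2.
s = -2 has algebraic multiplicity 2; rank(Q + 2I) = 1, so geometric multiplicity = 2.
Every eigenvalue has geometric = algebraic multiplicity, so Q is diagonalizable.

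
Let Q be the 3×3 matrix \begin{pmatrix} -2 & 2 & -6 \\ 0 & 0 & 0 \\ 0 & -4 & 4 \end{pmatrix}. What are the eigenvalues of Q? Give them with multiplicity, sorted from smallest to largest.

-2, 0, 4

Characteristic polynomial: p(t) = t^3 - 2t^2 - 8t = t(t - 4)(t + 2).
Roots (with multiplicity): -2, 0, 4.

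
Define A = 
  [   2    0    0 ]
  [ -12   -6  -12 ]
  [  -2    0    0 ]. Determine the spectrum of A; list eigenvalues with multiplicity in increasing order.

-6, 0, 2

Characteristic polynomial: p(t) = t^3 + 4t^2 - 12t = t(t - 2)(t + 6).
Roots (with multiplicity): -6, 0, 2.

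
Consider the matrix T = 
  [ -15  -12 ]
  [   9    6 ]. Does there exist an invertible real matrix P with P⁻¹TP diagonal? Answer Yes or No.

Characteristic polynomial: p(r) = r^2 + 9r + 18 = (r + 3)(r + 6).
All 2 eigenvalues are distinct, so T is diagonalizable.

Yes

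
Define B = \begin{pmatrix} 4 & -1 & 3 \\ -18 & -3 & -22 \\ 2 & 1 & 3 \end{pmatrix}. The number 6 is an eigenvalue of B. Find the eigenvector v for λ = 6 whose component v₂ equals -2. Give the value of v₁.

1

B − 6I = [[-2, -1, 3], [-18, -9, -22], [2, 1, -3]].
Solving (B − 6I)v = 0 gives the eigenspace spanned by (1, -2, 0).
With v₂ = -2, v = (1, -2, 0), so v₁ = 1.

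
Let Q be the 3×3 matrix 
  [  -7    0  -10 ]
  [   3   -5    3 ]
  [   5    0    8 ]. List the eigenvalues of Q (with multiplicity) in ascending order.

-5, -2, 3

Characteristic polynomial: p(r) = r^3 + 4r^2 - 11r - 30 = (r - 3)(r + 2)(r + 5).
Roots (with multiplicity): -5, -2, 3.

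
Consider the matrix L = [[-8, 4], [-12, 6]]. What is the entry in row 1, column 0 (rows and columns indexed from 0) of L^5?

-192

Characteristic polynomial: λ^2 + 2λ = λ(λ + 2), so the eigenvalues are -2, 0.
λ=0: eigenvector (1, 2).
λ=-2: eigenvector (-2, -3).
P = [[1, -2], [2, -3]], D = diag(0, -2), P⁻¹ = [[-3, 2], [-2, 1]].
L⁵ = P·diag(0, -32)·P⁻¹ = [[-128, 64], [-192, 96]].
The requested entry is -192.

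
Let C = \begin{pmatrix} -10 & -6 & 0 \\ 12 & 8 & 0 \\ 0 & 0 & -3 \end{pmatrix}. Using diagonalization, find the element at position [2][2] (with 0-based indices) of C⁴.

Characteristic polynomial: λ^3 + 5λ^2 - 2λ - 24 = (λ - 2)(λ + 3)(λ + 4), so the eigenvalues are -4, -3, 2.
λ=-4: eigenvector (1, -1, 0).
λ=2: eigenvector (1, -2, 0).
λ=-3: eigenvector (0, 0, 1).
P = [[1, 1, 0], [-1, -2, 0], [0, 0, 1]], D = diag(-4, 2, -3), P⁻¹ = [[2, 1, 0], [-1, -1, 0], [0, 0, 1]].
C⁴ = P·diag(256, 16, 81)·P⁻¹ = [[496, 240, 0], [-480, -224, 0], [0, 0, 81]].
The requested entry is 81.

81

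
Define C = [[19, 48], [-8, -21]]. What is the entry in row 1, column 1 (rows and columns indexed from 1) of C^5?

6979

Characteristic polynomial: t^2 + 2t - 15 = (t - 3)(t + 5), so the eigenvalues are -5, 3.
t=3: eigenvector (-3, 1).
t=-5: eigenvector (-2, 1).
P = [[-3, -2], [1, 1]], D = diag(3, -5), P⁻¹ = [[-1, -2], [1, 3]].
C⁵ = P·diag(243, -3125)·P⁻¹ = [[6979, 20208], [-3368, -9861]].
The requested entry is 6979.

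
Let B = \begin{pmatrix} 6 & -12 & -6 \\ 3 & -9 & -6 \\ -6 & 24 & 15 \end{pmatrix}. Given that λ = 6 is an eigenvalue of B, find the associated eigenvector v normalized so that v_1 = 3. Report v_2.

3

B − 6I = [[0, -12, -6], [3, -15, -6], [-6, 24, 9]].
Solving (B − 6I)v = 0 gives the eigenspace spanned by (3, 3, -6).
With v_1 = 3, v = (3, 3, -6), so v_2 = 3.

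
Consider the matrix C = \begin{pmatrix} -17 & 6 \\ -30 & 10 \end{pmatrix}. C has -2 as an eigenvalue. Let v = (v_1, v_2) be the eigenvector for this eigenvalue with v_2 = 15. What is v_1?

6

C + 2I = [[-15, 6], [-30, 12]].
Solving (C + 2I)v = 0 gives the eigenspace spanned by (6, 15).
With v_2 = 15, v = (6, 15), so v_1 = 6.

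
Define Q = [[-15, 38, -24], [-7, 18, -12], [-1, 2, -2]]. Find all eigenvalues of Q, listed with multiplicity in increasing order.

-2, -1, 4

Characteristic polynomial: p(s) = s^3 - s^2 - 10s - 8 = (s - 4)(s + 1)(s + 2).
Roots (with multiplicity): -2, -1, 4.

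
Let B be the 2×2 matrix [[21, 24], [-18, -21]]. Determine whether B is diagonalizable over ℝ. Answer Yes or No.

Characteristic polynomial: p(μ) = μ^2 - 9 = (μ - 3)(μ + 3).
All 2 eigenvalues are distinct, so B is diagonalizable.

Yes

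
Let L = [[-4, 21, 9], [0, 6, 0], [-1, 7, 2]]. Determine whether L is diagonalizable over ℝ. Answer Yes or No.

Characteristic polynomial: p(λ) = λ^3 - 4λ^2 - 11λ - 6 = (λ - 6)(λ + 1)^2.
λ = -1 has algebraic multiplicity 2; rank(L + 1I) = 2, so geometric multiplicity = 1.
Geometric multiplicity < algebraic multiplicity, so L is not diagonalizable.

No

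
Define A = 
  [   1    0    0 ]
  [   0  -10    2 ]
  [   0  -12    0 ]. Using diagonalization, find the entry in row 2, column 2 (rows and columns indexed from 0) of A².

-24

Characteristic polynomial: t^3 + 9t^2 + 14t - 24 = (t - 1)(t + 4)(t + 6), so the eigenvalues are -6, -4, 1.
t=1: eigenvector (1, 0, 0).
t=-6: eigenvector (0, 1, 2).
t=-4: eigenvector (0, 1, 3).
P = [[1, 0, 0], [0, 1, 1], [0, 2, 3]], D = diag(1, -6, -4), P⁻¹ = [[1, 0, 0], [0, 3, -1], [0, -2, 1]].
A² = P·diag(1, 36, 16)·P⁻¹ = [[1, 0, 0], [0, 76, -20], [0, 120, -24]].
The requested entry is -24.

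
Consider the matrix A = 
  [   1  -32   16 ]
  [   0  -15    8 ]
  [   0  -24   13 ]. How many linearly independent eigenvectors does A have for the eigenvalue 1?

A − 1I = [[0, -32, 16], [0, -16, 8], [0, -24, 12]].
This matrix has rank 1, so its null space has dimension 3 − 1 = 2.

2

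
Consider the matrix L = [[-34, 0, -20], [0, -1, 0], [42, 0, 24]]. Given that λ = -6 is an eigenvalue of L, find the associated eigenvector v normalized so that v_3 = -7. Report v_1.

5

L + 6I = [[-28, 0, -20], [0, 5, 0], [42, 0, 30]].
Solving (L + 6I)v = 0 gives the eigenspace spanned by (5, 0, -7).
With v_3 = -7, v = (5, 0, -7), so v_1 = 5.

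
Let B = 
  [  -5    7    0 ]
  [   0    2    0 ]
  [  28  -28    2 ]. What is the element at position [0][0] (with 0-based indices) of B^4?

Characteristic polynomial: μ^3 + μ^2 - 16μ + 20 = (μ - 2)^2(μ + 5), so the eigenvalues are -5, 2, 2.
μ=-5: eigenvector (1, 0, -4).
μ=2: eigenvector (1, 1, -3).
μ=2: eigenvector (0, 0, 1).
P = [[1, 1, 0], [0, 1, 0], [-4, -3, 1]], D = diag(-5, 2, 2), P⁻¹ = [[1, -1, 0], [0, 1, 0], [4, -1, 1]].
B⁴ = P·diag(625, 16, 16)·P⁻¹ = [[625, -609, 0], [0, 16, 0], [-2436, 2436, 16]].
The requested entry is 625.

625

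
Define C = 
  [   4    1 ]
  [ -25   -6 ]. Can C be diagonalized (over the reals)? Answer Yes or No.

No

Characteristic polynomial: p(t) = t^2 + 2t + 1 = (t + 1)^2.
t = -1 has algebraic multiplicity 2; rank(C + 1I) = 1, so geometric multiplicity = 1.
Geometric multiplicity < algebraic multiplicity, so C is not diagonalizable.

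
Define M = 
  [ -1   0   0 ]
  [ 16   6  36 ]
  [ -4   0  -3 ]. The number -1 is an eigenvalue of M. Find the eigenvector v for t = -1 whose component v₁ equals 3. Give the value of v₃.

-6

M + 1I = [[0, 0, 0], [16, 7, 36], [-4, 0, -2]].
Solving (M + 1I)v = 0 gives the eigenspace spanned by (3, 24, -6).
With v₁ = 3, v = (3, 24, -6), so v₃ = -6.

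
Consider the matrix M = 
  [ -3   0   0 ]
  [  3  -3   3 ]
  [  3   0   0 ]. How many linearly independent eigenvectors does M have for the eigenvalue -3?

M + 3I = [[0, 0, 0], [3, 0, 3], [3, 0, 3]].
This matrix has rank 1, so its null space has dimension 3 − 1 = 2.

2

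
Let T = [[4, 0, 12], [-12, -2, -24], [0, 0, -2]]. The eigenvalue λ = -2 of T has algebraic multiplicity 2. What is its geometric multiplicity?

2

T + 2I = [[6, 0, 12], [-12, 0, -24], [0, 0, 0]].
This matrix has rank 1, so its null space has dimension 3 − 1 = 2.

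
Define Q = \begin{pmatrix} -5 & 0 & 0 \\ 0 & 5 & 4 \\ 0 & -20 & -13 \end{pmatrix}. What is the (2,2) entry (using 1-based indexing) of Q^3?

Characteristic polynomial: t^3 + 13t^2 + 55t + 75 = (t + 3)(t + 5)^2, so the eigenvalues are -5, -5, -3.
t=-5: eigenvector (1, 0, 0).
t=-3: eigenvector (0, 1, -2).
t=-5: eigenvector (0, -2, 5).
P = [[1, 0, 0], [0, 1, -2], [0, -2, 5]], D = diag(-5, -3, -5), P⁻¹ = [[1, 0, 0], [0, 5, 2], [0, 2, 1]].
Q³ = P·diag(-125, -27, -125)·P⁻¹ = [[-125, 0, 0], [0, 365, 196], [0, -980, -517]].
The requested entry is 365.

365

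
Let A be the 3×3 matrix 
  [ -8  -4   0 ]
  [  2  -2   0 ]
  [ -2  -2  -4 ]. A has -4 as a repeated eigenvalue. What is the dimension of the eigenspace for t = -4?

A + 4I = [[-4, -4, 0], [2, 2, 0], [-2, -2, 0]].
This matrix has rank 1, so its null space has dimension 3 − 1 = 2.

2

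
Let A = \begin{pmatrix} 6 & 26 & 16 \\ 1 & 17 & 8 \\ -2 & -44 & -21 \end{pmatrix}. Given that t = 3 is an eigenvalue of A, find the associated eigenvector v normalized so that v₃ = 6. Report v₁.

-6

A − 3I = [[3, 26, 16], [1, 14, 8], [-2, -44, -24]].
Solving (A − 3I)v = 0 gives the eigenspace spanned by (-6, -3, 6).
With v₃ = 6, v = (-6, -3, 6), so v₁ = -6.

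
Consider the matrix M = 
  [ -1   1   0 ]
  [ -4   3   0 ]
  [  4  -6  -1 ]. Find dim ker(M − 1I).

M − 1I = [[-2, 1, 0], [-4, 2, 0], [4, -6, -2]].
This matrix has rank 2, so its null space has dimension 3 − 2 = 1.

1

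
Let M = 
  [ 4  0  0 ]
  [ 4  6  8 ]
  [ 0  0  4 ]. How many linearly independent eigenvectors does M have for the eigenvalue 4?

M − 4I = [[0, 0, 0], [4, 2, 8], [0, 0, 0]].
This matrix has rank 1, so its null space has dimension 3 − 1 = 2.

2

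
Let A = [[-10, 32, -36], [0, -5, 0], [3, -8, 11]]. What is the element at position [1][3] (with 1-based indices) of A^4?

Characteristic polynomial: t^3 + 4t^2 - 7t - 10 = (t - 2)(t + 1)(t + 5), so the eigenvalues are -5, -1, 2.
t=-1: eigenvector (4, 0, -1).
t=-5: eigenvector (-8, 1, 2).
t=2: eigenvector (-3, 0, 1).
P = [[4, -8, -3], [0, 1, 0], [-1, 2, 1]], D = diag(-1, -5, 2), P⁻¹ = [[1, 2, 3], [0, 1, 0], [1, 0, 4]].
A⁴ = P·diag(1, 625, 16)·P⁻¹ = [[-44, -4992, -180], [0, 625, 0], [15, 1248, 61]].
The requested entry is -180.

-180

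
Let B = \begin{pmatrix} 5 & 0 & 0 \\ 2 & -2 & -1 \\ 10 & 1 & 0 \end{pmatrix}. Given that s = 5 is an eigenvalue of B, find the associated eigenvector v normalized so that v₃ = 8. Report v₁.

4

B − 5I = [[0, 0, 0], [2, -7, -1], [10, 1, -5]].
Solving (B − 5I)v = 0 gives the eigenspace spanned by (4, 0, 8).
With v₃ = 8, v = (4, 0, 8), so v₁ = 4.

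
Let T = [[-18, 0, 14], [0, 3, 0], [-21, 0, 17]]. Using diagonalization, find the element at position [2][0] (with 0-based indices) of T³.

Characteristic polynomial: λ^3 - 2λ^2 - 15λ + 36 = (λ - 3)^2(λ + 4), so the eigenvalues are -4, 3, 3.
λ=3: eigenvector (0, 1, 0).
λ=-4: eigenvector (1, 0, 1).
λ=3: eigenvector (2, -2, 3).
P = [[0, 1, 2], [1, 0, -2], [0, 1, 3]], D = diag(3, -4, 3), P⁻¹ = [[-2, 1, 2], [3, 0, -2], [-1, 0, 1]].
T³ = P·diag(27, -64, 27)·P⁻¹ = [[-246, 0, 182], [0, 27, 0], [-273, 0, 209]].
The requested entry is -273.

-273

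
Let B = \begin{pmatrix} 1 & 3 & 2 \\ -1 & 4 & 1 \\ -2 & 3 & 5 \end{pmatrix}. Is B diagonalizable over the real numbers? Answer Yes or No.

Characteristic polynomial: p(s) = s^3 - 10s^2 + 33s - 36 = (s - 4)(s - 3)^2.
s = 3 has algebraic multiplicity 2; rank(B − 3I) = 2, so geometric multiplicity = 1.
Geometric multiplicity < algebraic multiplicity, so B is not diagonalizable.

No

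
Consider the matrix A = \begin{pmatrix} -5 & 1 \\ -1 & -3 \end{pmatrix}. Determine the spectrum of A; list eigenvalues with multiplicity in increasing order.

Characteristic polynomial: p(t) = t^2 + 8t + 16 = (t + 4)^2.
Roots (with multiplicity): -4, -4.

-4, -4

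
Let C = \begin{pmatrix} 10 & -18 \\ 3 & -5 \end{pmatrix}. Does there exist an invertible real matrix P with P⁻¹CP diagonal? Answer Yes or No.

Characteristic polynomial: p(λ) = λ^2 - 5λ + 4 = (λ - 4)(λ - 1).
All 2 eigenvalues are distinct, so C is diagonalizable.

Yes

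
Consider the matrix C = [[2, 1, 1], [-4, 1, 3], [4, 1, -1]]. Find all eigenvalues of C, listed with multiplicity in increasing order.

-2, 2, 2

Characteristic polynomial: p(μ) = μ^3 - 2μ^2 - 4μ + 8 = (μ - 2)^2(μ + 2).
Roots (with multiplicity): -2, 2, 2.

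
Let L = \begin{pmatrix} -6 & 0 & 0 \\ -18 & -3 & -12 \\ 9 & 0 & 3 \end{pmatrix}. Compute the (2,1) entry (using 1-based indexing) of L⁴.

2430

Characteristic polynomial: μ^3 + 6μ^2 - 9μ - 54 = (μ - 3)(μ + 3)(μ + 6), so the eigenvalues are -6, -3, 3.
μ=-6: eigenvector (1, 2, -1).
μ=-3: eigenvector (0, 1, 0).
μ=3: eigenvector (0, -2, 1).
P = [[1, 0, 0], [2, 1, -2], [-1, 0, 1]], D = diag(-6, -3, 3), P⁻¹ = [[1, 0, 0], [0, 1, 2], [1, 0, 1]].
L⁴ = P·diag(1296, 81, 81)·P⁻¹ = [[1296, 0, 0], [2430, 81, 0], [-1215, 0, 81]].
The requested entry is 2430.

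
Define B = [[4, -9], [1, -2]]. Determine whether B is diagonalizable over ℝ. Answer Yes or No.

No

Characteristic polynomial: p(s) = s^2 - 2s + 1 = (s - 1)^2.
s = 1 has algebraic multiplicity 2; rank(B − 1I) = 1, so geometric multiplicity = 1.
Geometric multiplicity < algebraic multiplicity, so B is not diagonalizable.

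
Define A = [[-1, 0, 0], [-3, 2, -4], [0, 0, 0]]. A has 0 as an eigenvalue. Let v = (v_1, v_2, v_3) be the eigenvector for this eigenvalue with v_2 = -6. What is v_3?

-3

A = [[-1, 0, 0], [-3, 2, -4], [0, 0, 0]].
Solving (A)v = 0 gives the eigenspace spanned by (0, -6, -3).
With v_2 = -6, v = (0, -6, -3), so v_3 = -3.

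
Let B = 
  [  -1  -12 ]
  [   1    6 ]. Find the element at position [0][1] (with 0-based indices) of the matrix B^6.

Characteristic polynomial: μ^2 - 5μ + 6 = (μ - 3)(μ - 2), so the eigenvalues are 2, 3.
μ=3: eigenvector (-3, 1).
μ=2: eigenvector (4, -1).
P = [[-3, 4], [1, -1]], D = diag(3, 2), P⁻¹ = [[1, 4], [1, 3]].
B⁶ = P·diag(729, 64)·P⁻¹ = [[-1931, -7980], [665, 2724]].
The requested entry is -7980.

-7980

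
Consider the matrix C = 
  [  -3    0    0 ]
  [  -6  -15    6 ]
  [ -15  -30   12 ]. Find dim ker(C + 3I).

C + 3I = [[0, 0, 0], [-6, -12, 6], [-15, -30, 15]].
This matrix has rank 1, so its null space has dimension 3 − 1 = 2.

2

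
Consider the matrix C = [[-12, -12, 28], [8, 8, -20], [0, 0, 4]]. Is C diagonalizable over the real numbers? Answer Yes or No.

Characteristic polynomial: p(λ) = λ^3 - 16λ = λ(λ - 4)(λ + 4).
All 3 eigenvalues are distinct, so C is diagonalizable.

Yes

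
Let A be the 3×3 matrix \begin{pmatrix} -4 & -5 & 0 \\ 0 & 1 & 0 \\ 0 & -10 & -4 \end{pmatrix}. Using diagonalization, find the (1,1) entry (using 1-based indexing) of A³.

-64

Characteristic polynomial: λ^3 + 7λ^2 + 8λ - 16 = (λ - 1)(λ + 4)^2, so the eigenvalues are -4, -4, 1.
λ=-4: eigenvector (1, 0, 0).
λ=1: eigenvector (-1, 1, -2).
λ=-4: eigenvector (0, 0, 1).
P = [[1, -1, 0], [0, 1, 0], [0, -2, 1]], D = diag(-4, 1, -4), P⁻¹ = [[1, 1, 0], [0, 1, 0], [0, 2, 1]].
A³ = P·diag(-64, 1, -64)·P⁻¹ = [[-64, -65, 0], [0, 1, 0], [0, -130, -64]].
The requested entry is -64.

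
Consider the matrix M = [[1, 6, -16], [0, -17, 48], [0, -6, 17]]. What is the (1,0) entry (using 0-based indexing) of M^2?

0

Characteristic polynomial: λ^3 - λ^2 - λ + 1 = (λ - 1)^2(λ + 1), so the eigenvalues are -1, 1, 1.
λ=1: eigenvector (1, 0, 0).
λ=-1: eigenvector (-1, 3, 1).
λ=1: eigenvector (-2, 8, 3).
P = [[1, -1, -2], [0, 3, 8], [0, 1, 3]], D = diag(1, -1, 1), P⁻¹ = [[1, 1, -2], [0, 3, -8], [0, -1, 3]].
M² = P·diag(1, 1, 1)·P⁻¹ = [[1, 0, 0], [0, 1, 0], [0, 0, 1]].
The requested entry is 0.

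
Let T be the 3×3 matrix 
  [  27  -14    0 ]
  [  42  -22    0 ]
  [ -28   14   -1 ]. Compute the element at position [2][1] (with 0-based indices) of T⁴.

Characteristic polynomial: μ^3 - 4μ^2 - 11μ - 6 = (μ - 6)(μ + 1)^2, so the eigenvalues are -1, -1, 6.
μ=-1: eigenvector (0, 0, 1).
μ=6: eigenvector (-2, -3, 2).
μ=-1: eigenvector (1, 2, -1).
P = [[0, -2, 1], [0, -3, 2], [1, 2, -1]], D = diag(-1, 6, -1), P⁻¹ = [[1, 0, 1], [-2, 1, 0], [-3, 2, 0]].
T⁴ = P·diag(1, 1296, 1)·P⁻¹ = [[5181, -2590, 0], [7770, -3884, 0], [-5180, 2590, 1]].
The requested entry is 2590.

2590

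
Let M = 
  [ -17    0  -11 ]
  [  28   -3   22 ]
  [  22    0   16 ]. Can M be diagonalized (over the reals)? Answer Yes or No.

Yes

Characteristic polynomial: p(λ) = λ^3 + 4λ^2 - 27λ - 90 = (λ - 5)(λ + 3)(λ + 6).
All 3 eigenvalues are distinct, so M is diagonalizable.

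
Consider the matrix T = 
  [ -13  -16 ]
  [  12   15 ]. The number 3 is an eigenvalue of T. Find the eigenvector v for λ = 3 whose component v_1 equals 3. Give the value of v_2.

-3

T − 3I = [[-16, -16], [12, 12]].
Solving (T − 3I)v = 0 gives the eigenspace spanned by (3, -3).
With v_1 = 3, v = (3, -3), so v_2 = -3.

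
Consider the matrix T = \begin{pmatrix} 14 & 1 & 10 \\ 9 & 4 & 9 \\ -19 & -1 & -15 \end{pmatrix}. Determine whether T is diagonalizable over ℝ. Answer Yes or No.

Characteristic polynomial: p(λ) = λ^3 - 3λ^2 - 24λ + 80 = (λ - 4)^2(λ + 5).
λ = 4 has algebraic multiplicity 2; rank(T − 4I) = 2, so geometric multiplicity = 1.
Geometric multiplicity < algebraic multiplicity, so T is not diagonalizable.

No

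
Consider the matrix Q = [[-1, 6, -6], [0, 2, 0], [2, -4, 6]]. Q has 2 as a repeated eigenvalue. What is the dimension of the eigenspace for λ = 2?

Q − 2I = [[-3, 6, -6], [0, 0, 0], [2, -4, 4]].
This matrix has rank 1, so its null space has dimension 3 − 1 = 2.

2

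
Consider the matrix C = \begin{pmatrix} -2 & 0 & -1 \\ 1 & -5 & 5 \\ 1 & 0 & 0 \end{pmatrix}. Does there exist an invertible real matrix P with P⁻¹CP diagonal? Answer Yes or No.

Characteristic polynomial: p(s) = s^3 + 7s^2 + 11s + 5 = (s + 1)^2(s + 5).
s = -1 has algebraic multiplicity 2; rank(C + 1I) = 2, so geometric multiplicity = 1.
Geometric multiplicity < algebraic multiplicity, so C is not diagonalizable.

No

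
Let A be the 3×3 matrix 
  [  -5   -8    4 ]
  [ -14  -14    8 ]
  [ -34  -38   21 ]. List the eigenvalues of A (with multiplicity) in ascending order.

Characteristic polynomial: p(r) = r^3 - 2r^2 - r + 2 = (r - 2)(r - 1)(r + 1).
Roots (with multiplicity): -1, 1, 2.

-1, 1, 2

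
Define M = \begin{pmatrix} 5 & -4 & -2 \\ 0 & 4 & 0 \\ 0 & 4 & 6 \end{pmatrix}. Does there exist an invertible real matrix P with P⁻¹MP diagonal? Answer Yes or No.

Yes

Characteristic polynomial: p(λ) = λ^3 - 15λ^2 + 74λ - 120 = (λ - 6)(λ - 5)(λ - 4).
All 3 eigenvalues are distinct, so M is diagonalizable.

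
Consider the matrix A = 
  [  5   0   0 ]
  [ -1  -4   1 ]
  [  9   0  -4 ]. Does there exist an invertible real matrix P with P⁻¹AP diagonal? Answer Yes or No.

No

Characteristic polynomial: p(r) = r^3 + 3r^2 - 24r - 80 = (r - 5)(r + 4)^2.
r = -4 has algebraic multiplicity 2; rank(A + 4I) = 2, so geometric multiplicity = 1.
Geometric multiplicity < algebraic multiplicity, so A is not diagonalizable.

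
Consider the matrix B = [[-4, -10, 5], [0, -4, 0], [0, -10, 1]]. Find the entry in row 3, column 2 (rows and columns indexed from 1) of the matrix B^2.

30

Characteristic polynomial: r^3 + 7r^2 + 8r - 16 = (r - 1)(r + 4)^2, so the eigenvalues are -4, -4, 1.
r=-4: eigenvector (1, 0, 0).
r=-4: eigenvector (2, 1, 2).
r=1: eigenvector (1, 0, 1).
P = [[1, 2, 1], [0, 1, 0], [0, 2, 1]], D = diag(-4, -4, 1), P⁻¹ = [[1, 0, -1], [0, 1, 0], [0, -2, 1]].
B² = P·diag(16, 16, 1)·P⁻¹ = [[16, 30, -15], [0, 16, 0], [0, 30, 1]].
The requested entry is 30.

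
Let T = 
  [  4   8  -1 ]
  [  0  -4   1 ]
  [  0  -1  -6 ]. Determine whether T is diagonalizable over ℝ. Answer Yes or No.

Characteristic polynomial: p(r) = r^3 + 6r^2 - 15r - 100 = (r - 4)(r + 5)^2.
r = -5 has algebraic multiplicity 2; rank(T + 5I) = 2, so geometric multiplicity = 1.
Geometric multiplicity < algebraic multiplicity, so T is not diagonalizable.

No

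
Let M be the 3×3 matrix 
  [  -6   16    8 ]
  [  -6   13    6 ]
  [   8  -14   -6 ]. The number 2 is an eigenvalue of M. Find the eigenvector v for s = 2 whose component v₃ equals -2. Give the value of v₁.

M − 2I = [[-8, 16, 8], [-6, 11, 6], [8, -14, -8]].
Solving (M − 2I)v = 0 gives the eigenspace spanned by (-2, 0, -2).
With v₃ = -2, v = (-2, 0, -2), so v₁ = -2.

-2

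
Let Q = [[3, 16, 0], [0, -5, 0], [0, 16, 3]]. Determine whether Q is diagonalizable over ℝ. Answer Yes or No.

Characteristic polynomial: p(t) = t^3 - t^2 - 21t + 45 = (t - 3)^2(t + 5).
t = 3 has algebraic multiplicity 2; rank(Q − 3I) = 1, so geometric multiplicity = 2.
Every eigenvalue has geometric = algebraic multiplicity, so Q is diagonalizable.

Yes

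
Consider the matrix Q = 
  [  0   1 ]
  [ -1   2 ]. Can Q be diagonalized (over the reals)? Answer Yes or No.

No

Characteristic polynomial: p(μ) = μ^2 - 2μ + 1 = (μ - 1)^2.
μ = 1 has algebraic multiplicity 2; rank(Q − 1I) = 1, so geometric multiplicity = 1.
Geometric multiplicity < algebraic multiplicity, so Q is not diagonalizable.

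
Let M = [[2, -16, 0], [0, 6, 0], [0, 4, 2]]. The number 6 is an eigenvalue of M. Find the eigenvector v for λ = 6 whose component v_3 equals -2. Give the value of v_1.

M − 6I = [[-4, -16, 0], [0, 0, 0], [0, 4, -4]].
Solving (M − 6I)v = 0 gives the eigenspace spanned by (8, -2, -2).
With v_3 = -2, v = (8, -2, -2), so v_1 = 8.

8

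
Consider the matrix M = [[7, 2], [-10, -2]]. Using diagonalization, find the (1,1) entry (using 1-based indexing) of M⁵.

Characteristic polynomial: t^2 - 5t + 6 = (t - 3)(t - 2), so the eigenvalues are 2, 3.
t=2: eigenvector (-2, 5).
t=3: eigenvector (1, -2).
P = [[-2, 1], [5, -2]], D = diag(2, 3), P⁻¹ = [[2, 1], [5, 2]].
M⁵ = P·diag(32, 243)·P⁻¹ = [[1087, 422], [-2110, -812]].
The requested entry is 1087.

1087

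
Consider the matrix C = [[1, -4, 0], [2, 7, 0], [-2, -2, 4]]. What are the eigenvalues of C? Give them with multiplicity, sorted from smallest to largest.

3, 4, 5

Characteristic polynomial: p(λ) = λ^3 - 12λ^2 + 47λ - 60 = (λ - 5)(λ - 4)(λ - 3).
Roots (with multiplicity): 3, 4, 5.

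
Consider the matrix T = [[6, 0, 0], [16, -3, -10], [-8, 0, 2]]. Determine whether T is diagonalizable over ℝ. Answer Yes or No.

Yes

Characteristic polynomial: p(μ) = μ^3 - 5μ^2 - 12μ + 36 = (μ - 6)(μ - 2)(μ + 3).
All 3 eigenvalues are distinct, so T is diagonalizable.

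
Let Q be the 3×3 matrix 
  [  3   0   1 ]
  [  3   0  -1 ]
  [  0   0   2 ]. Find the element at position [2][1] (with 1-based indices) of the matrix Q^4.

81

Characteristic polynomial: μ^3 - 5μ^2 + 6μ = μ(μ - 3)(μ - 2), so the eigenvalues are 0, 2, 3.
μ=3: eigenvector (1, 1, 0).
μ=0: eigenvector (0, 1, 0).
μ=2: eigenvector (-1, -2, 1).
P = [[1, 0, -1], [1, 1, -2], [0, 0, 1]], D = diag(3, 0, 2), P⁻¹ = [[1, 0, 1], [-1, 1, 1], [0, 0, 1]].
Q⁴ = P·diag(81, 0, 16)·P⁻¹ = [[81, 0, 65], [81, 0, 49], [0, 0, 16]].
The requested entry is 81.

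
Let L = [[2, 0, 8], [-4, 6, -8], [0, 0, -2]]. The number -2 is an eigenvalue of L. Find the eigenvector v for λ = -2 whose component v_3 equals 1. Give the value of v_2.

L + 2I = [[4, 0, 8], [-4, 8, -8], [0, 0, 0]].
Solving (L + 2I)v = 0 gives the eigenspace spanned by (-2, 0, 1).
With v_3 = 1, v = (-2, 0, 1), so v_2 = 0.

0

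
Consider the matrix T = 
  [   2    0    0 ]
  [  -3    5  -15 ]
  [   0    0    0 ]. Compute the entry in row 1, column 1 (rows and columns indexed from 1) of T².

4

Characteristic polynomial: μ^3 - 7μ^2 + 10μ = μ(μ - 5)(μ - 2), so the eigenvalues are 0, 2, 5.
μ=2: eigenvector (1, 1, 0).
μ=5: eigenvector (0, 1, 0).
μ=0: eigenvector (0, 3, 1).
P = [[1, 0, 0], [1, 1, 3], [0, 0, 1]], D = diag(2, 5, 0), P⁻¹ = [[1, 0, 0], [-1, 1, -3], [0, 0, 1]].
T² = P·diag(4, 25, 0)·P⁻¹ = [[4, 0, 0], [-21, 25, -75], [0, 0, 0]].
The requested entry is 4.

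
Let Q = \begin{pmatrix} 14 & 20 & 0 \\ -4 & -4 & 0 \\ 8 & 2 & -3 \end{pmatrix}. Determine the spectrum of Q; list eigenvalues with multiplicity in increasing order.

-3, 4, 6

Characteristic polynomial: p(λ) = λ^3 - 7λ^2 - 6λ + 72 = (λ - 6)(λ - 4)(λ + 3).
Roots (with multiplicity): -3, 4, 6.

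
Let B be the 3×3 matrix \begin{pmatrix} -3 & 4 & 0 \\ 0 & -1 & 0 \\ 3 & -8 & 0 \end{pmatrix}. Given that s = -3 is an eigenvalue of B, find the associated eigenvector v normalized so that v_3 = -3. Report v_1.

3

B + 3I = [[0, 4, 0], [0, 2, 0], [3, -8, 3]].
Solving (B + 3I)v = 0 gives the eigenspace spanned by (3, 0, -3).
With v_3 = -3, v = (3, 0, -3), so v_1 = 3.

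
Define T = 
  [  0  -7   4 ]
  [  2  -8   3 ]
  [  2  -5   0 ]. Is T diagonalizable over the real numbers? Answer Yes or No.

No

Characteristic polynomial: p(s) = s^3 + 8s^2 + 21s + 18 = (s + 2)(s + 3)^2.
s = -3 has algebraic multiplicity 2; rank(T + 3I) = 2, so geometric multiplicity = 1.
Geometric multiplicity < algebraic multiplicity, so T is not diagonalizable.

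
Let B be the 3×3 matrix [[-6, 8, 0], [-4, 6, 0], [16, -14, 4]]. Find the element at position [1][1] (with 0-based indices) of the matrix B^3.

24

Characteristic polynomial: r^3 - 4r^2 - 4r + 16 = (r - 4)(r - 2)(r + 2), so the eigenvalues are -2, 2, 4.
r=-2: eigenvector (2, 1, -3).
r=2: eigenvector (1, 1, -1).
r=4: eigenvector (0, 0, 1).
P = [[2, 1, 0], [1, 1, 0], [-3, -1, 1]], D = diag(-2, 2, 4), P⁻¹ = [[1, -1, 0], [-1, 2, 0], [2, -1, 1]].
B³ = P·diag(-8, 8, 64)·P⁻¹ = [[-24, 32, 0], [-16, 24, 0], [160, -104, 64]].
The requested entry is 24.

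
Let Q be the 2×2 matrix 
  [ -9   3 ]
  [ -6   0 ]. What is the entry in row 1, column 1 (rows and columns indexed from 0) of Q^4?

Characteristic polynomial: μ^2 + 9μ + 18 = (μ + 3)(μ + 6), so the eigenvalues are -6, -3.
μ=-3: eigenvector (-1, -2).
μ=-6: eigenvector (1, 1).
P = [[-1, 1], [-2, 1]], D = diag(-3, -6), P⁻¹ = [[1, -1], [2, -1]].
Q⁴ = P·diag(81, 1296)·P⁻¹ = [[2511, -1215], [2430, -1134]].
The requested entry is -1134.

-1134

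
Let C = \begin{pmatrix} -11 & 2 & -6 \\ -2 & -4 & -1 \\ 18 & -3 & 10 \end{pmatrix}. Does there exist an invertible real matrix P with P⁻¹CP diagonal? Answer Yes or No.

No

Characteristic polynomial: p(t) = t^3 + 5t^2 + 3t - 9 = (t - 1)(t + 3)^2.
t = -3 has algebraic multiplicity 2; rank(C + 3I) = 2, so geometric multiplicity = 1.
Geometric multiplicity < algebraic multiplicity, so C is not diagonalizable.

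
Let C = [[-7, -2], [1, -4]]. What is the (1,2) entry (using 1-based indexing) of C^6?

Characteristic polynomial: μ^2 + 11μ + 30 = (μ + 5)(μ + 6), so the eigenvalues are -6, -5.
μ=-5: eigenvector (-1, 1).
μ=-6: eigenvector (2, -1).
P = [[-1, 2], [1, -1]], D = diag(-5, -6), P⁻¹ = [[1, 2], [1, 1]].
C⁶ = P·diag(15625, 46656)·P⁻¹ = [[77687, 62062], [-31031, -15406]].
The requested entry is 62062.

62062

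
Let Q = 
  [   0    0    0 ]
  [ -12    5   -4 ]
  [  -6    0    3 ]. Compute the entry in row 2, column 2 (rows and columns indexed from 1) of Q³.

Characteristic polynomial: λ^3 - 8λ^2 + 15λ = λ(λ - 5)(λ - 3), so the eigenvalues are 0, 3, 5.
λ=0: eigenvector (1, 4, 2).
λ=3: eigenvector (0, 2, 1).
λ=5: eigenvector (0, 1, 0).
P = [[1, 0, 0], [4, 2, 1], [2, 1, 0]], D = diag(0, 3, 5), P⁻¹ = [[1, 0, 0], [-2, 0, 1], [0, 1, -2]].
Q³ = P·diag(0, 27, 125)·P⁻¹ = [[0, 0, 0], [-108, 125, -196], [-54, 0, 27]].
The requested entry is 125.

125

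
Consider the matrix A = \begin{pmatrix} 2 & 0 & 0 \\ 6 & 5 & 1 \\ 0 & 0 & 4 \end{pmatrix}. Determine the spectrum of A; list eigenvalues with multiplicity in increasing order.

2, 4, 5

Characteristic polynomial: p(t) = t^3 - 11t^2 + 38t - 40 = (t - 5)(t - 4)(t - 2).
Roots (with multiplicity): 2, 4, 5.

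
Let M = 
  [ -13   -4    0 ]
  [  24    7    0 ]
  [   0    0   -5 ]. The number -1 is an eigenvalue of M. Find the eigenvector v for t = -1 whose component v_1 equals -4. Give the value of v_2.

M + 1I = [[-12, -4, 0], [24, 8, 0], [0, 0, -4]].
Solving (M + 1I)v = 0 gives the eigenspace spanned by (-4, 12, 0).
With v_1 = -4, v = (-4, 12, 0), so v_2 = 12.

12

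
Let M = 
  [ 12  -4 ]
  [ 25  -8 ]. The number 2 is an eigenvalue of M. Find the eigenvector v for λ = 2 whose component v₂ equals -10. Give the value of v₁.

M − 2I = [[10, -4], [25, -10]].
Solving (M − 2I)v = 0 gives the eigenspace spanned by (-4, -10).
With v₂ = -10, v = (-4, -10), so v₁ = -4.

-4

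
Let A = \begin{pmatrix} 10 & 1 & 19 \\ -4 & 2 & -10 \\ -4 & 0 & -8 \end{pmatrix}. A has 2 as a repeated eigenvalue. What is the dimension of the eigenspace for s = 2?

A − 2I = [[8, 1, 19], [-4, 0, -10], [-4, 0, -10]].
This matrix has rank 2, so its null space has dimension 3 − 2 = 1.

1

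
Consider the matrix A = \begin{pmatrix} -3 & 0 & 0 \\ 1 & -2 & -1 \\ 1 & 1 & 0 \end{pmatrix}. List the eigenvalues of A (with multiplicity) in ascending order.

Characteristic polynomial: p(t) = t^3 + 5t^2 + 7t + 3 = (t + 1)^2(t + 3).
Roots (with multiplicity): -3, -1, -1.

-3, -1, -1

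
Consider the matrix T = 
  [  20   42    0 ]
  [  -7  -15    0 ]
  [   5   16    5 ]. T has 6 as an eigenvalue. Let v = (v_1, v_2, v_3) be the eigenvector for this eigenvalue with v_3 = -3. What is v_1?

T − 6I = [[14, 42, 0], [-7, -21, 0], [5, 16, -1]].
Solving (T − 6I)v = 0 gives the eigenspace spanned by (9, -3, -3).
With v_3 = -3, v = (9, -3, -3), so v_1 = 9.

9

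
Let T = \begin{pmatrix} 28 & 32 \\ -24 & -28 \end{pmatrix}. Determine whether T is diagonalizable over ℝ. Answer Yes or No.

Yes

Characteristic polynomial: p(r) = r^2 - 16 = (r - 4)(r + 4).
All 2 eigenvalues are distinct, so T is diagonalizable.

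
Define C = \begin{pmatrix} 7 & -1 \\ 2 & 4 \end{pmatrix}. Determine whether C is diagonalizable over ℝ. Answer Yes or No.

Characteristic polynomial: p(λ) = λ^2 - 11λ + 30 = (λ - 6)(λ - 5).
All 2 eigenvalues are distinct, so C is diagonalizable.

Yes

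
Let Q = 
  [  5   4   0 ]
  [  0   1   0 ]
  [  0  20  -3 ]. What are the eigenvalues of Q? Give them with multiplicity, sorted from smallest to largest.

-3, 1, 5

Characteristic polynomial: p(λ) = λ^3 - 3λ^2 - 13λ + 15 = (λ - 5)(λ - 1)(λ + 3).
Roots (with multiplicity): -3, 1, 5.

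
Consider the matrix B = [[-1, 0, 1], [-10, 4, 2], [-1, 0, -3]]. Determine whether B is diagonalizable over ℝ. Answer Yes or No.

Characteristic polynomial: p(t) = t^3 - 12t - 16 = (t - 4)(t + 2)^2.
t = -2 has algebraic multiplicity 2; rank(B + 2I) = 2, so geometric multiplicity = 1.
Geometric multiplicity < algebraic multiplicity, so B is not diagonalizable.

No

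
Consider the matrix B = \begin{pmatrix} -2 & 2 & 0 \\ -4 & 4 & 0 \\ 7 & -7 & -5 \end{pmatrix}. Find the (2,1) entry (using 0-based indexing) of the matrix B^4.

Characteristic polynomial: μ^3 + 3μ^2 - 10μ = μ(μ - 2)(μ + 5), so the eigenvalues are -5, 0, 2.
μ=2: eigenvector (-1, -2, 1).
μ=0: eigenvector (1, 1, 0).
μ=-5: eigenvector (0, 0, 1).
P = [[-1, 1, 0], [-2, 1, 0], [1, 0, 1]], D = diag(2, 0, -5), P⁻¹ = [[1, -1, 0], [2, -1, 0], [-1, 1, 1]].
B⁴ = P·diag(16, 0, 625)·P⁻¹ = [[-16, 16, 0], [-32, 32, 0], [-609, 609, 625]].
The requested entry is 609.

609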